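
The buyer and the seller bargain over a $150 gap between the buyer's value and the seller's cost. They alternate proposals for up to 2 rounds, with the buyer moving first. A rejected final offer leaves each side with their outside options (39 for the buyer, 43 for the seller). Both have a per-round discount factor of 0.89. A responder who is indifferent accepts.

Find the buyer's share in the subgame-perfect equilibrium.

Solve by backward induction from round 2.
Round 2 (the seller proposes): the buyer gets 39 if talks fail, so the seller offers 39 and keeps 111.
Round 1 (the buyer proposes): the seller can get 111 next round, worth 0.89 × 111 = 98.79 now, so the buyer offers 98.79, keeping 51.21.

51.21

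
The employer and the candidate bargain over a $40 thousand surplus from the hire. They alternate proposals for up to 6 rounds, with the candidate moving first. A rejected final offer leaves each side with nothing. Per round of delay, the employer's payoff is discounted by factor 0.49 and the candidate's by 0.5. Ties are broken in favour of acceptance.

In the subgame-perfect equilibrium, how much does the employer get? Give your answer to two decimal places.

13.38

Round 6 (the employer proposes): rejection yields 0 for the candidate; the employer offers 0 and keeps 40.
Round 5 (the candidate proposes): the employer can get 40 next round, worth 0.49 × 40 = 19.6 now; the candidate offers that and keeps 20.4.
Round 4 (the employer proposes): the candidate can get 20.4 next round, worth 0.5 × 20.4 = 10.2 now, so the employer offers 10.2, keeping 29.8.
Round 3 (the candidate proposes): the employer can get 29.8 next round, worth 0.49 × 29.8 = 14.602 now, so the candidate offers 14.602, keeping 25.398.
Round 2 (the employer proposes): the candidate can get 25.398 next round, worth 0.5 × 25.398 = 12.699 now. The employer offers 12.699 and keeps 40 − 12.699 = 27.301.
Round 1 (the candidate proposes): the employer can get 27.301 next round, worth 0.49 × 27.301 = 13.37749 now. The candidate offers 13.37749 and keeps 40 − 13.37749 = 26.62251.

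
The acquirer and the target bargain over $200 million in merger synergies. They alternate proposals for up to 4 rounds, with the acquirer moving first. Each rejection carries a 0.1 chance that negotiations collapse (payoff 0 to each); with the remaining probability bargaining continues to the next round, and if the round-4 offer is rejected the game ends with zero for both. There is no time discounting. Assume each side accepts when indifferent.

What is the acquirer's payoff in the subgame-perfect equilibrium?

36.2

Round 4 (the target proposes): the acquirer will accept anything ≥ 0, so the target offers 0 and keeps 200.
Round 3 (the acquirer proposes): rejecting gives the target an expected 0.9 × 200 = 180; the acquirer offers that and keeps 20.
Round 2 (the target proposes): rejecting gives the acquirer an expected 0.9 × 20 = 18; the target offers that and keeps 182.
Round 1 (the acquirer proposes): rejecting gives the target an expected 0.9 × 182 = 163.8; the acquirer offers that and keeps 36.2.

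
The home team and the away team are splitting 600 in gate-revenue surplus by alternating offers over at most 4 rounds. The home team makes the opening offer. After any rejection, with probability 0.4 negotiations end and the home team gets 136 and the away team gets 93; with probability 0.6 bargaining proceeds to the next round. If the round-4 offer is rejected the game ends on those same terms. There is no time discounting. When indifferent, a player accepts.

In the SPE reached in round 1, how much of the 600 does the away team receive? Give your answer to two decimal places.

Round 4 (the away team proposes): the home team gets 136 if talks fail, so the away team offers 136 and keeps 464.
Round 3 (the home team proposes): rejecting gives the away team an expected 0.6 × 464 + 0.4 × 93 = 315.6, so the home team offers 315.6, keeping 284.4.
Round 2 (the away team proposes): rejecting gives the home team an expected 0.6 × 284.4 + 0.4 × 136 = 225.04; the away team offers that and keeps 374.96.
Round 1 (the home team proposes): rejecting gives the away team an expected 0.6 × 374.96 + 0.4 × 93 = 262.176; the home team offers that and keeps 337.824.

262.18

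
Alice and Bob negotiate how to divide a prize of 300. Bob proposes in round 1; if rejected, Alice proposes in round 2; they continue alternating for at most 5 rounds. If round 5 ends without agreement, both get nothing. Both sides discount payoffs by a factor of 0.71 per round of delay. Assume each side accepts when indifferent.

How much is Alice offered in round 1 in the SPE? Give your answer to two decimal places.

92.91

Round 5 (Bob proposes): rejection yields 0 for Alice; Bob offers 0 and keeps 300.
Round 4 (Alice proposes): Bob can get 300 next round, worth 0.71 × 300 = 213 now. Alice offers 213 and keeps 300 − 213 = 87.
Round 3 (Bob proposes): Alice can get 87 next round, worth 0.71 × 87 = 61.77 now; Bob offers that and keeps 238.23.
Round 2 (Alice proposes): Bob can get 238.23 next round, worth 0.71 × 238.23 = 169.1433 now, so Alice offers 169.1433, keeping 130.8567.
Round 1 (Bob proposes): Alice can get 130.8567 next round, worth 0.71 × 130.8567 = 92.908257 now. Bob offers 92.908257 and keeps 300 − 92.908257 = 207.091743.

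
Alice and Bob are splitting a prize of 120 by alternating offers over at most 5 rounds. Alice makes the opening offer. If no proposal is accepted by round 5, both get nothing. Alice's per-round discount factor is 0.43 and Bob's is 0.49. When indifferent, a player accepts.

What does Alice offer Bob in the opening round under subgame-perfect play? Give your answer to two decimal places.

40.58

Round 5 (Alice proposes): rejection yields 0 for Bob; Alice offers 0 and keeps 120.
Round 4 (Bob proposes): Alice can get 120 next round, worth 0.43 × 120 = 51.6 now; Bob offers that and keeps 68.4.
Round 3 (Alice proposes): Bob can get 68.4 next round, worth 0.49 × 68.4 = 33.516 now. Alice offers 33.516 and keeps 120 − 33.516 = 86.484.
Round 2 (Bob proposes): Alice can get 86.484 next round, worth 0.43 × 86.484 = 37.18812 now; Bob offers that and keeps 82.81188.
Round 1 (Alice proposes): Bob can get 82.81188 next round, worth 0.49 × 82.81188 = 40.5778212 now, so Alice offers 40.5778212, keeping 79.4221788.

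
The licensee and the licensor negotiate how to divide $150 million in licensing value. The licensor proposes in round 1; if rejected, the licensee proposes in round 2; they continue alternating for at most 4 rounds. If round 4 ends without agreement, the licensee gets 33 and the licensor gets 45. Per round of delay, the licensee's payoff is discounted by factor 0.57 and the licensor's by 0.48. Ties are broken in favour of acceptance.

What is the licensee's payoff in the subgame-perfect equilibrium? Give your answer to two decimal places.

Solve by backward induction from round 4.
Round 4 (the licensee proposes): the licensor gets 45 if talks fail, so the licensee offers 45 and keeps 105.
Round 3 (the licensor proposes): the licensee can get 105 next round, worth 0.57 × 105 = 59.85 now, so the licensor offers 59.85, keeping 90.15.
Round 2 (the licensee proposes): the licensor can get 90.15 next round, worth 0.48 × 90.15 = 43.272 now. The licensee offers 43.272 and keeps 150 − 43.272 = 106.728.
Round 1 (the licensor proposes): the licensee can get 106.728 next round, worth 0.57 × 106.728 = 60.83496 now. The licensor offers 60.83496 and keeps 150 − 60.83496 = 89.16504.

60.83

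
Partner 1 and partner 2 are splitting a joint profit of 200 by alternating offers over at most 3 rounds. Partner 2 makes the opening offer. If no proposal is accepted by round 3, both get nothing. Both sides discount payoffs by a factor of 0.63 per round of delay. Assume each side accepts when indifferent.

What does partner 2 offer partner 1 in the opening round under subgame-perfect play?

Solve by backward induction from round 3.
Round 3 (partner 2 proposes): partner 1 will accept anything ≥ 0, so partner 2 offers 0 and keeps 200.
Round 2 (partner 1 proposes): partner 2 can get 200 next round, worth 0.63 × 200 = 126 now. Partner 1 offers 126 and keeps 200 − 126 = 74.
Round 1 (partner 2 proposes): partner 1 can get 74 next round, worth 0.63 × 74 = 46.62 now; partner 2 offers that and keeps 153.38.

46.62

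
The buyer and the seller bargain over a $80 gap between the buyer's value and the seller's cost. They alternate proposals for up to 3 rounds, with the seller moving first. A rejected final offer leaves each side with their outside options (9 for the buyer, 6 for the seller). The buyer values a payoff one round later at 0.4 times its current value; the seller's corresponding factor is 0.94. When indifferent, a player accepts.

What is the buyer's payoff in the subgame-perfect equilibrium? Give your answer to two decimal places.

5.30

Solve by backward induction from round 3.
Round 3 (the seller proposes): the buyer gets 9 if talks fail, so the seller offers 9 and keeps 71.
Round 2 (the buyer proposes): the seller can get 71 next round, worth 0.94 × 71 = 66.74 now, so the buyer offers 66.74, keeping 13.26.
Round 1 (the seller proposes): the buyer can get 13.26 next round, worth 0.4 × 13.26 = 5.304 now. The seller offers 5.304 and keeps 80 − 5.304 = 74.696.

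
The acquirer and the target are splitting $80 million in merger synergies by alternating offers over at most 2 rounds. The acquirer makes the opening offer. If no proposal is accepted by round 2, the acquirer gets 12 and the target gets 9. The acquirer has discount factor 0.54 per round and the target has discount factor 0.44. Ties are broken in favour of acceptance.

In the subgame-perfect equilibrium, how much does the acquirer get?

Round 2 (the target proposes): the acquirer gets 12 if talks fail, so the target offers 12 and keeps 68.
Round 1 (the acquirer proposes): the target can get 68 next round, worth 0.44 × 68 = 29.92 now, so the acquirer offers 29.92, keeping 50.08.

50.08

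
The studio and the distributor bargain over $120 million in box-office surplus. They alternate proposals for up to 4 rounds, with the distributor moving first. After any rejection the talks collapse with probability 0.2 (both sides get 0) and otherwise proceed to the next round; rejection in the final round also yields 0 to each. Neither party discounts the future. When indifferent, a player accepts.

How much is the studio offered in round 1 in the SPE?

80.64

By backward induction:
Round 4 (the studio proposes): rejection yields 0 for the distributor; the studio offers 0 and keeps 120.
Round 3 (the distributor proposes): rejecting gives the studio an expected 0.8 × 120 = 96, so the distributor offers 96, keeping 24.
Round 2 (the studio proposes): rejecting gives the distributor an expected 0.8 × 24 = 19.2; the studio offers that and keeps 100.8.
Round 1 (the distributor proposes): rejecting gives the studio an expected 0.8 × 100.8 = 80.64. The distributor offers 80.64 and keeps 120 − 80.64 = 39.36.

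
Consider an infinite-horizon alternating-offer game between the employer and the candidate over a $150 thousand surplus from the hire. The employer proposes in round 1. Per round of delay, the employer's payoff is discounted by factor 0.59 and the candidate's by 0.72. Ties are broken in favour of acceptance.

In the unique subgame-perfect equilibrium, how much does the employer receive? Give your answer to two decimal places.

In a stationary SPE each proposer offers the other exactly their discounted continuation value.
If the employer keeps x when proposing and the candidate keeps y when proposing, then x = 150 − 0.72y and y = 150 − 0.59x.
Solving: x = 150(1 − 0.72) / (1 − 0.59·0.72) = 42 / 0.5752 ≈ 73.0181.
The candidate gets 150 − 73.0181 ≈ 76.9819.

73.02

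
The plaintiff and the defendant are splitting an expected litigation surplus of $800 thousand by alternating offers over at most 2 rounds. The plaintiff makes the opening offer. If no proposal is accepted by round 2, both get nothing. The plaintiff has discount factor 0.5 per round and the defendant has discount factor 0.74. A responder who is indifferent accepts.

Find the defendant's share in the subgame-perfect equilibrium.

Round 2 (the defendant proposes): the plaintiff will accept anything ≥ 0, so the defendant offers 0 and keeps 800.
Round 1 (the plaintiff proposes): the defendant can get 800 next round, worth 0.74 × 800 = 592 now, so the plaintiff offers 592, keeping 208.

592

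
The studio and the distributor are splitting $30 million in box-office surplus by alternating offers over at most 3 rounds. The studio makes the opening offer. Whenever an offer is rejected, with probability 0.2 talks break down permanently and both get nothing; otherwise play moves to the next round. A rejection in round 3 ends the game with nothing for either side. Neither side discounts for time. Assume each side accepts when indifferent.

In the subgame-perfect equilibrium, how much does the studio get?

25.2

By backward induction:
Round 3 (the studio proposes): the distributor will accept anything ≥ 0, so the studio offers 0 and keeps 30.
Round 2 (the distributor proposes): rejecting gives the studio an expected 0.8 × 30 = 24; the distributor offers that and keeps 6.
Round 1 (the studio proposes): rejecting gives the distributor an expected 0.8 × 6 = 4.8. The studio offers 4.8 and keeps 30 − 4.8 = 25.2.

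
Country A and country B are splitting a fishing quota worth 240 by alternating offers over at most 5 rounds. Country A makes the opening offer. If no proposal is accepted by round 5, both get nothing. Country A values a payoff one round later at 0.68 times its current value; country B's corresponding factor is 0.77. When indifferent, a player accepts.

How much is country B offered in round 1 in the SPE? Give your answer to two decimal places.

Round 5 (country A proposes): rejection yields 0 for country B; country A offers 0 and keeps 240.
Round 4 (country B proposes): country A can get 240 next round, worth 0.68 × 240 = 163.2 now; country B offers that and keeps 76.8.
Round 3 (country A proposes): country B can get 76.8 next round, worth 0.77 × 76.8 = 59.136 now; country A offers that and keeps 180.864.
Round 2 (country B proposes): country A can get 180.864 next round, worth 0.68 × 180.864 = 122.98752 now; country B offers that and keeps 117.01248.
Round 1 (country A proposes): country B can get 117.01248 next round, worth 0.77 × 117.01248 = 90.0996096 now. Country A offers 90.0996096 and keeps 240 − 90.0996096 = 149.9003904.

90.10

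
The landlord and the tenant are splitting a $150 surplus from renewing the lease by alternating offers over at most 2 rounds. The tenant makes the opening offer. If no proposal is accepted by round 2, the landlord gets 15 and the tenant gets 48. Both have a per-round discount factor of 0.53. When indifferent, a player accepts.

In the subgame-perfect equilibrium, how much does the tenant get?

Round 2 (the landlord proposes): the tenant gets 48 if talks fail, so the landlord offers 48 and keeps 102.
Round 1 (the tenant proposes): the landlord can get 102 next round, worth 0.53 × 102 = 54.06 now, so the tenant offers 54.06, keeping 95.94.

95.94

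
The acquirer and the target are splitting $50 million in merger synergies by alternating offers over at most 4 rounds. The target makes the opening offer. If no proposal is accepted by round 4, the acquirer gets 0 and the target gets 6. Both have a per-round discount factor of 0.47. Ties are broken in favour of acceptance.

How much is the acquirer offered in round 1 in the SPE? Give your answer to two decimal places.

Round 4 (the acquirer proposes): the target gets 6 if talks fail, so the acquirer offers 6 and keeps 44.
Round 3 (the target proposes): the acquirer can get 44 next round, worth 0.47 × 44 = 20.68 now, so the target offers 20.68, keeping 29.32.
Round 2 (the acquirer proposes): the target can get 29.32 next round, worth 0.47 × 29.32 = 13.7804 now; the acquirer offers that and keeps 36.2196.
Round 1 (the target proposes): the acquirer can get 36.2196 next round, worth 0.47 × 36.2196 = 17.023212 now; the target offers that and keeps 32.976788.

17.02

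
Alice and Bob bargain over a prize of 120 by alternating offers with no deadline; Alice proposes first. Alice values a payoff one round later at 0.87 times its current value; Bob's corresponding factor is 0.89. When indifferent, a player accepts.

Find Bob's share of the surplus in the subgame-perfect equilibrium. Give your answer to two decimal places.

61.52

When Alice proposes, Bob accepts any offer worth at least 0.89 times what Bob would get by proposing next round; and vice versa.
This gives x = 120 − 0.89y and y = 120 − 0.87x, where x and y are each side's share when it proposes.
Hence (1 − 0.89·0.87)x = 120(1 − 0.89), i.e. 0.2257·x = 13.2.
x ≈ 58.4847; Bob's share is 120 − x ≈ 61.5153.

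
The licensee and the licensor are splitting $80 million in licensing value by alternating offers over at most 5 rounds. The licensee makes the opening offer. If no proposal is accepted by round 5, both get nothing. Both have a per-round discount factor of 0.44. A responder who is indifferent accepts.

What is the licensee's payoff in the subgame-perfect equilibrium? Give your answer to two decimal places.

56.47

Round 5 (the licensee proposes): rejection yields 0 for the licensor; the licensee offers 0 and keeps 80.
Round 4 (the licensor proposes): the licensee can get 80 next round, worth 0.44 × 80 = 35.2 now. The licensor offers 35.2 and keeps 80 − 35.2 = 44.8.
Round 3 (the licensee proposes): the licensor can get 44.8 next round, worth 0.44 × 44.8 = 19.712 now. The licensee offers 19.712 and keeps 80 − 19.712 = 60.288.
Round 2 (the licensor proposes): the licensee can get 60.288 next round, worth 0.44 × 60.288 = 26.52672 now, so the licensor offers 26.52672, keeping 53.47328.
Round 1 (the licensee proposes): the licensor can get 53.47328 next round, worth 0.44 × 53.47328 = 23.5282432 now; the licensee offers that and keeps 56.4717568.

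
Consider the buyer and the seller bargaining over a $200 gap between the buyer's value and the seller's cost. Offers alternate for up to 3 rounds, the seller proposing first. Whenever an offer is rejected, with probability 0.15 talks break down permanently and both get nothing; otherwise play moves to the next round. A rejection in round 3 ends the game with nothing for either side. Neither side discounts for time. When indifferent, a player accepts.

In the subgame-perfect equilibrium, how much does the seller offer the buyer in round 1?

25.5

Round 3 (the seller proposes): the buyer will accept anything ≥ 0, so the seller offers 0 and keeps 200.
Round 2 (the buyer proposes): rejecting gives the seller an expected 0.85 × 200 = 170, so the buyer offers 170, keeping 30.
Round 1 (the seller proposes): rejecting gives the buyer an expected 0.85 × 30 = 25.5, so the seller offers 25.5, keeping 174.5.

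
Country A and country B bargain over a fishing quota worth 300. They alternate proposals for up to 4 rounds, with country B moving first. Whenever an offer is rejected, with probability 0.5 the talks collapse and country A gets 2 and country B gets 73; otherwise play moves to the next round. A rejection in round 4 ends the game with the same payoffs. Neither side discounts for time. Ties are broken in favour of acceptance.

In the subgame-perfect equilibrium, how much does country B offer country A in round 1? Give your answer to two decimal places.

86.38

By backward induction:
Round 4 (country A proposes): country B gets 73 if talks fail, so country A offers 73 and keeps 227.
Round 3 (country B proposes): rejecting gives country A an expected 0.5 × 227 + 0.5 × 2 = 114.5. Country B offers 114.5 and keeps 300 − 114.5 = 185.5.
Round 2 (country A proposes): rejecting gives country B an expected 0.5 × 185.5 + 0.5 × 73 = 129.25. Country A offers 129.25 and keeps 300 − 129.25 = 170.75.
Round 1 (country B proposes): rejecting gives country A an expected 0.5 × 170.75 + 0.5 × 2 = 86.375; country B offers that and keeps 213.625.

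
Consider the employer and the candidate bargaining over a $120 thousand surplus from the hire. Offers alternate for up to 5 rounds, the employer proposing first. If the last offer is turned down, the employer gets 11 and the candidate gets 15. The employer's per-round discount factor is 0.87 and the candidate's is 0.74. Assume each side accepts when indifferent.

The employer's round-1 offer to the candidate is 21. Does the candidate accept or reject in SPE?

Reject

Round 5 (the employer proposes): the candidate gets 15 if talks fail, so the employer offers 15 and keeps 105.
Round 4 (the candidate proposes): the employer can get 105 next round, worth 0.87 × 105 = 91.35 now; the candidate offers that and keeps 28.65.
Round 3 (the employer proposes): the candidate can get 28.65 next round, worth 0.74 × 28.65 = 21.201 now. The employer offers 21.201 and keeps 120 − 21.201 = 98.799.
Round 2 (the candidate proposes): the employer can get 98.799 next round, worth 0.87 × 98.799 = 85.95513 now, so the candidate offers 85.95513, keeping 34.04487.
So by rejecting in round 1, the candidate gets 34.04487 next round, worth 0.74 × 34.04487 = 25.1932038 now.
Offer 21 < 25.1932038, so the candidate rejects.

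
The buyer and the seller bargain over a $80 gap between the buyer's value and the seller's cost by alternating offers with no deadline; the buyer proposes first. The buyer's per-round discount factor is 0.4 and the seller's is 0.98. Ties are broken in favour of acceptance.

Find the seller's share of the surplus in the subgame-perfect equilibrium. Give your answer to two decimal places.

In a stationary SPE each proposer offers the other exactly their discounted continuation value.
If the buyer keeps x when proposing and the seller keeps y when proposing, then x = 80 − 0.98y and y = 80 − 0.4x.
Solving: x = 80(1 − 0.98) / (1 − 0.4·0.98) = 1.6 / 0.608 ≈ 2.6316.
The seller gets 80 − 2.6316 ≈ 77.3684.

77.37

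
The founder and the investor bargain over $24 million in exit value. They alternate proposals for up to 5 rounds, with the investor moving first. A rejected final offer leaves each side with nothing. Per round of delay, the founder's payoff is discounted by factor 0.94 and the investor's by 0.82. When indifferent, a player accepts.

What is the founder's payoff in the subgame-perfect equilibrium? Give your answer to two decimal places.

7.19

Work backward from the last round.
Round 5 (the investor proposes): rejection yields 0 for the founder; the investor offers 0 and keeps 24.
Round 4 (the founder proposes): the investor can get 24 next round, worth 0.82 × 24 = 19.68 now. The founder offers 19.68 and keeps 24 − 19.68 = 4.32.
Round 3 (the investor proposes): the founder can get 4.32 next round, worth 0.94 × 4.32 = 4.0608 now; the investor offers that and keeps 19.9392.
Round 2 (the founder proposes): the investor can get 19.9392 next round, worth 0.82 × 19.9392 = 16.350144 now, so the founder offers 16.350144, keeping 7.649856.
Round 1 (the investor proposes): the founder can get 7.649856 next round, worth 0.94 × 7.649856 = 7.19086464 now. The investor offers 7.19086464 and keeps 24 − 7.19086464 = 16.80913536.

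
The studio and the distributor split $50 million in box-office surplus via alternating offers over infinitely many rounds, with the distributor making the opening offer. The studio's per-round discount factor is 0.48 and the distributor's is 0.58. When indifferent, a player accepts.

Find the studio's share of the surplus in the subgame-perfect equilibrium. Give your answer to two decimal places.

In a stationary SPE each proposer offers the other exactly their discounted continuation value.
If the distributor keeps x when proposing and the studio keeps y when proposing, then x = 50 − 0.48y and y = 50 − 0.58x.
Solving: x = 50(1 − 0.48) / (1 − 0.58·0.48) = 26 / 0.7216 ≈ 36.0310.
The studio gets 50 − 36.0310 ≈ 13.9690.

13.97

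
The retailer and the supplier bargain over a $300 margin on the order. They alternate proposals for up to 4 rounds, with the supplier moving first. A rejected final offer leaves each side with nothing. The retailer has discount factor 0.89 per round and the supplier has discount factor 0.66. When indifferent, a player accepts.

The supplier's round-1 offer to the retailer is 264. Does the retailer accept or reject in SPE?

Accept

Round 4 (the retailer proposes): rejection yields 0 for the supplier; the retailer offers 0 and keeps 300.
Round 3 (the supplier proposes): the retailer can get 300 next round, worth 0.89 × 300 = 267 now, so the supplier offers 267, keeping 33.
Round 2 (the retailer proposes): the supplier can get 33 next round, worth 0.66 × 33 = 21.78 now, so the retailer offers 21.78, keeping 278.22.
So by rejecting in round 1, the retailer gets 278.22 next round, worth 0.89 × 278.22 = 247.6158 now.
Offer 264 ≥ 247.6158, so the retailer accepts.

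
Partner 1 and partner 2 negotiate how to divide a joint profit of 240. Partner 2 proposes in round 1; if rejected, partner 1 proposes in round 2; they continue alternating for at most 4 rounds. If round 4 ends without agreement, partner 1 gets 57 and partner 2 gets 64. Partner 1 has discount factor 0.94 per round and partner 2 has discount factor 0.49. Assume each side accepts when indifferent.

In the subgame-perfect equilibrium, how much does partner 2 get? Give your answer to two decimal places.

48.74

Round 4 (partner 1 proposes): partner 2 gets 64 if talks fail, so partner 1 offers 64 and keeps 176.
Round 3 (partner 2 proposes): partner 1 can get 176 next round, worth 0.94 × 176 = 165.44 now. Partner 2 offers 165.44 and keeps 240 − 165.44 = 74.56.
Round 2 (partner 1 proposes): partner 2 can get 74.56 next round, worth 0.49 × 74.56 = 36.5344 now. Partner 1 offers 36.5344 and keeps 240 − 36.5344 = 203.4656.
Round 1 (partner 2 proposes): partner 1 can get 203.4656 next round, worth 0.94 × 203.4656 = 191.257664 now, so partner 2 offers 191.257664, keeping 48.742336.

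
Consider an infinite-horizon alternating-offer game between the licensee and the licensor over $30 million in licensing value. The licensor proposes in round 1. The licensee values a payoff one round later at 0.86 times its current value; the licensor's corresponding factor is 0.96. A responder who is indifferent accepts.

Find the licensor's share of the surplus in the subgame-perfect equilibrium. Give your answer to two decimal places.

24.08

In a stationary SPE each proposer offers the other exactly their discounted continuation value.
If the licensor keeps x when proposing and the licensee keeps y when proposing, then x = 30 − 0.86y and y = 30 − 0.96x.
Solving: x = 30(1 − 0.86) / (1 − 0.96·0.86) = 4.2 / 0.1744 ≈ 24.0826.
The licensee gets 30 − 24.0826 ≈ 5.9174.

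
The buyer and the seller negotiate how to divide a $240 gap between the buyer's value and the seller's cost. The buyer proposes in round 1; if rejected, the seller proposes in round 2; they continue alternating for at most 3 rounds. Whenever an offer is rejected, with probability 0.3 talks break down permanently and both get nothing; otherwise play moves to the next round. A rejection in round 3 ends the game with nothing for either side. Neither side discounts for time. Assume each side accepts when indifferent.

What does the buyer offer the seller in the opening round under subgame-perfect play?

Round 3 (the buyer proposes): the seller will accept anything ≥ 0, so the buyer offers 0 and keeps 240.
Round 2 (the seller proposes): rejecting gives the buyer an expected 0.7 × 240 = 168; the seller offers that and keeps 72.
Round 1 (the buyer proposes): rejecting gives the seller an expected 0.7 × 72 = 50.4. The buyer offers 50.4 and keeps 240 − 50.4 = 189.6.

50.4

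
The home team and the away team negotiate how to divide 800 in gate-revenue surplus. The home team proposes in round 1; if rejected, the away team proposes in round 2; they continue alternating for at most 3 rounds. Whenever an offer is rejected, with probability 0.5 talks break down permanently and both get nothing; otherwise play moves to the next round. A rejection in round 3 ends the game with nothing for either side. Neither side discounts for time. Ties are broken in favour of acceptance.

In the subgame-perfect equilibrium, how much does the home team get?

By backward induction:
Round 3 (the home team proposes): rejection yields 0 for the away team; the home team offers 0 and keeps 800.
Round 2 (the away team proposes): rejecting gives the home team an expected 0.5 × 800 = 400, so the away team offers 400, keeping 400.
Round 1 (the home team proposes): rejecting gives the away team an expected 0.5 × 400 = 200, so the home team offers 200, keeping 600.

600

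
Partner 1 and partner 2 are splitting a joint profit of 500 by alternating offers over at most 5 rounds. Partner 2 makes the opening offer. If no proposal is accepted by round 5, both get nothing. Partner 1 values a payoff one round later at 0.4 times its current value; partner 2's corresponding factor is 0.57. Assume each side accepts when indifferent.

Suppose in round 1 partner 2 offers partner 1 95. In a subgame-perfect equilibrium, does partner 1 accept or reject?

Round 5 (partner 2 proposes): rejection yields 0 for partner 1; partner 2 offers 0 and keeps 500.
Round 4 (partner 1 proposes): partner 2 can get 500 next round, worth 0.57 × 500 = 285 now; partner 1 offers that and keeps 215.
Round 3 (partner 2 proposes): partner 1 can get 215 next round, worth 0.4 × 215 = 86 now. Partner 2 offers 86 and keeps 500 − 86 = 414.
Round 2 (partner 1 proposes): partner 2 can get 414 next round, worth 0.57 × 414 = 235.98 now; partner 1 offers that and keeps 264.02.
So by rejecting in round 1, partner 1 gets 264.02 next round, worth 0.4 × 264.02 = 105.608 now.
Offer 95 < 105.608, so partner 1 rejects.

Reject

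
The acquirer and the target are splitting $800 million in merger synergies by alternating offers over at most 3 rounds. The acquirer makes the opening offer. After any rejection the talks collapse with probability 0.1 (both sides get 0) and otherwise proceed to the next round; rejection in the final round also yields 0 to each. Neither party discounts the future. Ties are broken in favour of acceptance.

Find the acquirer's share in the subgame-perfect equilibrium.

Round 3 (the acquirer proposes): rejection yields 0 for the target; the acquirer offers 0 and keeps 800.
Round 2 (the target proposes): rejecting gives the acquirer an expected 0.9 × 800 = 720; the target offers that and keeps 80.
Round 1 (the acquirer proposes): rejecting gives the target an expected 0.9 × 80 = 72, so the acquirer offers 72, keeping 728.

728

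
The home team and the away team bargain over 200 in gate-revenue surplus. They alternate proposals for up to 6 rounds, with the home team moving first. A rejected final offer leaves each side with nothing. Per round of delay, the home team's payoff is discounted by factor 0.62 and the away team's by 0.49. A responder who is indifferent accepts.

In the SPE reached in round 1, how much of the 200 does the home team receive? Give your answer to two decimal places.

142.40

Round 6 (the away team proposes): rejection yields 0 for the home team; the away team offers 0 and keeps 200.
Round 5 (the home team proposes): the away team can get 200 next round, worth 0.49 × 200 = 98 now; the home team offers that and keeps 102.
Round 4 (the away team proposes): the home team can get 102 next round, worth 0.62 × 102 = 63.24 now, so the away team offers 63.24, keeping 136.76.
Round 3 (the home team proposes): the away team can get 136.76 next round, worth 0.49 × 136.76 = 67.0124 now, so the home team offers 67.0124, keeping 132.9876.
Round 2 (the away team proposes): the home team can get 132.9876 next round, worth 0.62 × 132.9876 = 82.452312 now; the away team offers that and keeps 117.547688.
Round 1 (the home team proposes): the away team can get 117.547688 next round, worth 0.49 × 117.547688 = 57.59836712 now. The home team offers 57.59836712 and keeps 200 − 57.59836712 = 142.40163288.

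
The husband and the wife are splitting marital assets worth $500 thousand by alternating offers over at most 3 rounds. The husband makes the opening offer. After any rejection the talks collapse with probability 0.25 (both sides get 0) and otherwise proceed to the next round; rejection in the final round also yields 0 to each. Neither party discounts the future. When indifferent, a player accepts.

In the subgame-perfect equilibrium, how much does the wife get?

Round 3 (the husband proposes): the wife will accept anything ≥ 0, so the husband offers 0 and keeps 500.
Round 2 (the wife proposes): rejecting gives the husband an expected 0.75 × 500 = 375. The wife offers 375 and keeps 500 − 375 = 125.
Round 1 (the husband proposes): rejecting gives the wife an expected 0.75 × 125 = 93.75, so the husband offers 93.75, keeping 406.25.

93.75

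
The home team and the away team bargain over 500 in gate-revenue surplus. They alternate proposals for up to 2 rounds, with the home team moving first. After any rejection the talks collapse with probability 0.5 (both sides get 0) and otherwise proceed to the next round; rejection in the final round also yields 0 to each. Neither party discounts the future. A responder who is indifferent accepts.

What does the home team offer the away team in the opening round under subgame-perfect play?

By backward induction:
Round 2 (the away team proposes): rejection yields 0 for the home team; the away team offers 0 and keeps 500.
Round 1 (the home team proposes): rejecting gives the away team an expected 0.5 × 500 = 250. The home team offers 250 and keeps 500 − 250 = 250.

250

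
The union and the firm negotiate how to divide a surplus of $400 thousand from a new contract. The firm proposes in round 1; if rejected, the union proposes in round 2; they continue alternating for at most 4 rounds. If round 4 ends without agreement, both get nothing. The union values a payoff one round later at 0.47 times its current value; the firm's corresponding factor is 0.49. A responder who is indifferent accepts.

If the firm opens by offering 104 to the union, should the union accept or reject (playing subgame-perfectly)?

Reject

Round 4 (the union proposes): the firm will accept anything ≥ 0, so the union offers 0 and keeps 400.
Round 3 (the firm proposes): the union can get 400 next round, worth 0.47 × 400 = 188 now. The firm offers 188 and keeps 400 − 188 = 212.
Round 2 (the union proposes): the firm can get 212 next round, worth 0.49 × 212 = 103.88 now; the union offers that and keeps 296.12.
So by rejecting in round 1, the union gets 296.12 next round, worth 0.47 × 296.12 = 139.1764 now.
Offer 104 < 139.1764, so the union rejects.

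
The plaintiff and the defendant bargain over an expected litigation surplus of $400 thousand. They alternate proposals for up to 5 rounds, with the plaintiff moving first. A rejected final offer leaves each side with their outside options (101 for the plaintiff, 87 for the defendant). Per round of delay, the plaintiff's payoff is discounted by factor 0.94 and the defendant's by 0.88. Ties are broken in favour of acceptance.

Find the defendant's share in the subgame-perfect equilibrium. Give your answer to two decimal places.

Round 5 (the plaintiff proposes): the defendant gets 87 if talks fail, so the plaintiff offers 87 and keeps 313.
Round 4 (the defendant proposes): the plaintiff can get 313 next round, worth 0.94 × 313 = 294.22 now, so the defendant offers 294.22, keeping 105.78.
Round 3 (the plaintiff proposes): the defendant can get 105.78 next round, worth 0.88 × 105.78 = 93.0864 now; the plaintiff offers that and keeps 306.9136.
Round 2 (the defendant proposes): the plaintiff can get 306.9136 next round, worth 0.94 × 306.9136 = 288.498784 now, so the defendant offers 288.498784, keeping 111.501216.
Round 1 (the plaintiff proposes): the defendant can get 111.501216 next round, worth 0.88 × 111.501216 = 98.12107008 now, so the plaintiff offers 98.12107008, keeping 301.87892992.

98.12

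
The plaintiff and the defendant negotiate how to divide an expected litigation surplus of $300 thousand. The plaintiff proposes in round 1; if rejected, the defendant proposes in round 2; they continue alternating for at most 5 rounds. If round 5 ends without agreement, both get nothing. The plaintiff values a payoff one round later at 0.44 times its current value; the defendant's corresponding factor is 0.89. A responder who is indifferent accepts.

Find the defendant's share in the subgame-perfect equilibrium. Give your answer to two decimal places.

208.07

Round 5 (the plaintiff proposes): the defendant will accept anything ≥ 0, so the plaintiff offers 0 and keeps 300.
Round 4 (the defendant proposes): the plaintiff can get 300 next round, worth 0.44 × 300 = 132 now. The defendant offers 132 and keeps 300 − 132 = 168.
Round 3 (the plaintiff proposes): the defendant can get 168 next round, worth 0.89 × 168 = 149.52 now, so the plaintiff offers 149.52, keeping 150.48.
Round 2 (the defendant proposes): the plaintiff can get 150.48 next round, worth 0.44 × 150.48 = 66.2112 now, so the defendant offers 66.2112, keeping 233.7888.
Round 1 (the plaintiff proposes): the defendant can get 233.7888 next round, worth 0.89 × 233.7888 = 208.072032 now. The plaintiff offers 208.072032 and keeps 300 − 208.072032 = 91.927968.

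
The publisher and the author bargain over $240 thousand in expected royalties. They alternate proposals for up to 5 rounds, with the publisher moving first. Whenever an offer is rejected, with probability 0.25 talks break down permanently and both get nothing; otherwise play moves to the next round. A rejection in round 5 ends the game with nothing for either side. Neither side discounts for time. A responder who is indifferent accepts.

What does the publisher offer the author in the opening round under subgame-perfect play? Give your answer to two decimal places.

Round 5 (the publisher proposes): the author will accept anything ≥ 0, so the publisher offers 0 and keeps 240.
Round 4 (the author proposes): rejecting gives the publisher an expected 0.75 × 240 = 180; the author offers that and keeps 60.
Round 3 (the publisher proposes): rejecting gives the author an expected 0.75 × 60 = 45; the publisher offers that and keeps 195.
Round 2 (the author proposes): rejecting gives the publisher an expected 0.75 × 195 = 146.25. The author offers 146.25 and keeps 240 − 146.25 = 93.75.
Round 1 (the publisher proposes): rejecting gives the author an expected 0.75 × 93.75 = 70.3125. The publisher offers 70.3125 and keeps 240 − 70.3125 = 169.6875.

70.31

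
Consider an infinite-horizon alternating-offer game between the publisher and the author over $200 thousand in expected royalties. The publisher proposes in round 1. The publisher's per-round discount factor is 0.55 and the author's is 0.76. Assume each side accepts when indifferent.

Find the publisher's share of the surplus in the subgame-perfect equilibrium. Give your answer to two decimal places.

Let x be the publisher's share when the publisher proposes and y be the author's share when the author proposes.
The author accepts iff offered ≥ 0.76·y, so x = 200 − 0.76y. Symmetrically y = 200 − 0.55x.
Substituting: x = 200 − 0.76(200 − 0.55x), giving x(1 − 0.55·0.76) = 200(1 − 0.76).
So x = 200 × 0.24 / 0.582 ≈ 82.4742, and the author receives 200 − x ≈ 117.5258.

82.47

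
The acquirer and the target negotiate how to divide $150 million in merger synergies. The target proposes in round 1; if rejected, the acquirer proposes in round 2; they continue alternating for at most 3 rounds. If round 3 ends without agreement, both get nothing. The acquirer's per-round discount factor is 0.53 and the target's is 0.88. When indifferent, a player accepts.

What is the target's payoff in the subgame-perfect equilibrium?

Round 3 (the target proposes): the acquirer will accept anything ≥ 0, so the target offers 0 and keeps 150.
Round 2 (the acquirer proposes): the target can get 150 next round, worth 0.88 × 150 = 132 now. The acquirer offers 132 and keeps 150 − 132 = 18.
Round 1 (the target proposes): the acquirer can get 18 next round, worth 0.53 × 18 = 9.54 now. The target offers 9.54 and keeps 150 − 9.54 = 140.46.

140.46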